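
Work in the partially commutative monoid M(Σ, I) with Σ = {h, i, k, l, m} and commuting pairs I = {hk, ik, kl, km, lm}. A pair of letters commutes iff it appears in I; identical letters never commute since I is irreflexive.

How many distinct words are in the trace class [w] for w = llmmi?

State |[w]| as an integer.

6

drop 0:l onto floor
drop 1:l onto {0:l}
drop 2:m onto floor
drop 3:m onto {2:m}
drop 4:i onto {1:l, 3:m}
ground layer = {0:l, 2:m}
drop-orders for the pieces not yet dropped (sum over which currently-grounded one goes next):
  1 to go: {4} 1
  2 to go: {1,4} 1  {3,4} 1
  3 to go: {0,1,4} 1  {1,3,4} 2  {2,3,4} 1
  if 0:l drops first: 3 orders
  if 2:m drops first: 3 orders
heap linearizations: 6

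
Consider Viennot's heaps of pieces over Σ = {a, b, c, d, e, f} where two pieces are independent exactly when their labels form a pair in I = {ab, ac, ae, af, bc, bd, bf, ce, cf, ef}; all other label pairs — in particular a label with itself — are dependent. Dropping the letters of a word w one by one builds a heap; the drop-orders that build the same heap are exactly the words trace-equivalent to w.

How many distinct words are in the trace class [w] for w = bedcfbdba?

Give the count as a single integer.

42

#0=b has no predecessor
#1=e depends on [0:b]
#2=d depends on [1:e]
#3=c depends on [2:d]
#4=f depends on [2:d]
#5=b depends on [1:e]
#6=d depends on [3:c, 4:f]
#7=b depends on [5:b]
#8=a depends on [6:d]
sources: [0:b]
N(rest) = Σ N(rest − s) over sources s of rest; N(one piece) = 1:
  size 1 → [7]=1  [8]=1
  size 2 → [5,7]=1  [6,8]=1  [7,8]=2
  size 3 → [3,6,8]=1  [4,6,8]=1  [5,7,8]=3  [6,7,8]=3
  size 4 → [3,4,6,8]=2  [3,6,7,8]=4  [4,6,7,8]=4  [5,6,7,8]=6
  size 5 → [2,3,4,6,8]=2  [3,4,6,7,8]=10  [3,5,6,7,8]=10  [4,5,6,7,8]=10
  size 6 → [2,3,4,6,7,8]=12  [3,4,5,6,7,8]=30
  size 7 → [2,3,4,5,6,7,8]=42
  first=0(b) contributes 42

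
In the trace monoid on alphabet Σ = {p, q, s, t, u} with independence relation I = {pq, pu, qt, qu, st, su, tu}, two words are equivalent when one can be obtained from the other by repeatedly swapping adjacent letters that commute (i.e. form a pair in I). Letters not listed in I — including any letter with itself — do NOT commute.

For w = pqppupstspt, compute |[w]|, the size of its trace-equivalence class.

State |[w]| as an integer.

176

drop 0:p onto floor
drop 1:q onto floor
drop 2:p onto {0:p}
drop 3:p onto {2:p}
drop 4:u onto floor
drop 5:p onto {3:p}
drop 6:s onto {1:q, 5:p}
drop 7:t onto {5:p}
drop 8:s onto {6:s}
drop 9:p onto {7:t, 8:s}
drop 10:t onto {9:p}
ground layer = {0:p, 1:q, 4:u}
drop-orders for the pieces not yet dropped (sum over which currently-grounded one goes next):
  1 to go: {4} 1  {10} 1
  2 to go: {4,10} 2  {9,10} 1
  3 to go: {4,9,10} 3  {7,9,10} 1  {8,9,10} 1
  4 to go: {4,7,9,10} 4  {4,8,9,10} 4  {6,8,9,10} 1  {7,8,9,10} 2
  5 to go: {1,6,8,9,10} 1  {4,6,8,9,10} 5  {4,7,8,9,10} 10  {6,7,8,9,10} 3
  6 to go: {1,4,6,8,9,10} 6  {1,6,7,8,9,10} 4  {4,6,7,8,9,10} 18  {5,6,7,8,9,10} 3
  7 to go: {1,4,6,7,8,9,10} 28  {1,5,6,7,8,9,10} 7  {3,5,6,7,8,9,10} 3  {4,5,6,7,8,9,10} 21
  8 to go: {1,3,5,6,7,8,9,10} 10  {1,4,5,6,7,8,9,10} 56  {2,3,5,6,7,8,9,10} 3  {3,4,5,6,7,8,9,10} 24
  9 to go: {0,2,3,5,6,7,8,9,10} 3  {1,2,3,5,6,7,8,9,10} 13  {1,3,4,5,6,7,8,9,10} 90  {2,3,4,5,6,7,8,9,10} 27
  if 0:p drops first: 130 orders
  if 1:q drops first: 30 orders
  if 4:u drops first: 16 orders
heap linearizations: 176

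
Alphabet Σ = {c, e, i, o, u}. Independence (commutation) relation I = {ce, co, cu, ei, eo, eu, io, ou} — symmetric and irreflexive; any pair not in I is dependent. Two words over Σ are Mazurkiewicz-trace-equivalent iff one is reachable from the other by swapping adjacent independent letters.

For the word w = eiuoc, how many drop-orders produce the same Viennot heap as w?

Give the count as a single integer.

40

piece 0:e — minimal
piece 1:i — minimal
piece 2:u rests on {1:i}
piece 3:o — minimal
piece 4:c rests on {1:i}
minimal pieces: {0:e, 1:i, 3:o}
ways to finish when only these pieces remain (= sum over removing one remaining piece with nothing left below it):
  1 left: {0}→1  {2}→1  {3}→1  {4}→1
  2 left: {0,2}→2  {0,3}→2  {0,4}→2  {2,3}→2  {2,4}→2  {3,4}→2
  3 left: {0,2,3}→6  {0,2,4}→6  {0,3,4}→6  {1,2,4}→2  {2,3,4}→6
  placing 0:e first → 8 extensions
  placing 1:i first → 24 extensions
  placing 3:o first → 8 extensions
total linear extensions = 40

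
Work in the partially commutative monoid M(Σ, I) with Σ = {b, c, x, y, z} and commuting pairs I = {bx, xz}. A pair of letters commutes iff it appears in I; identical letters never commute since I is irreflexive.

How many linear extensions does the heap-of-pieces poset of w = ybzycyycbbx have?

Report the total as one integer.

3

#0=y has no predecessor
#1=b depends on [0:y]
#2=z depends on [1:b]
#3=y depends on [2:z]
#4=c depends on [3:y]
#5=y depends on [4:c]
#6=y depends on [5:y]
#7=c depends on [6:y]
#8=b depends on [7:c]
#9=b depends on [8:b]
#10=x depends on [7:c]
sources: [0:y]
N(rest) = Σ N(rest − s) over sources s of rest; N(one piece) = 1:
  size 1 → [9]=1  [10]=1
  size 2 → [8,9]=1  [9,10]=2
  size 3 → [8,9,10]=3
  size 4 → [7,8,9,10]=3
  size 5 → [6,7,8,9,10]=3
  size 6 → [5,6,7,8,9,10]=3
  size 7 → [4,5,6,7,8,9,10]=3
  size 8 → [3,4,5,6,7,8,9,10]=3
  size 9 → [2,3,4,5,6,7,8,9,10]=3
  first=0(y) contributes 3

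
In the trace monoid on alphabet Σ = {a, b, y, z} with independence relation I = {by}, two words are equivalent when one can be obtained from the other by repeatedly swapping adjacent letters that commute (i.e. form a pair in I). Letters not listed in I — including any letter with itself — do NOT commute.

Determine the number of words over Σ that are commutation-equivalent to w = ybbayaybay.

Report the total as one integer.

6

drop 0:y onto floor
drop 1:b onto floor
drop 2:b onto {1:b}
drop 3:a onto {0:y, 2:b}
drop 4:y onto {3:a}
drop 5:a onto {4:y}
drop 6:y onto {5:a}
drop 7:b onto {5:a}
drop 8:a onto {6:y, 7:b}
drop 9:y onto {8:a}
ground layer = {0:y, 1:b}
drop-orders for the pieces not yet dropped (sum over which currently-grounded one goes next):
  1 to go: {9} 1
  2 to go: {8,9} 1
  3 to go: {6,8,9} 1  {7,8,9} 1
  4 to go: {6,7,8,9} 2
  5 to go: {5,6,7,8,9} 2
  6 to go: {4,5,6,7,8,9} 2
  7 to go: {3,4,5,6,7,8,9} 2
  8 to go: {0,3,4,5,6,7,8,9} 2  {2,3,4,5,6,7,8,9} 2
  if 0:y drops first: 2 orders
  if 1:b drops first: 4 orders
heap linearizations: 6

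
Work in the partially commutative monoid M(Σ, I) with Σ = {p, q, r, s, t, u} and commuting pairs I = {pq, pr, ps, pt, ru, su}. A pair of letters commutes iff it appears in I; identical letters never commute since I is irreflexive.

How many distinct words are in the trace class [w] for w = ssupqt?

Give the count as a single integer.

12

drop 0:s onto floor
drop 1:s onto {0:s}
drop 2:u onto floor
drop 3:p onto {2:u}
drop 4:q onto {1:s, 2:u}
drop 5:t onto {4:q}
ground layer = {0:s, 2:u}
drop-orders for the pieces not yet dropped (sum over which currently-grounded one goes next):
  1 to go: {3} 1  {5} 1
  2 to go: {3,5} 2  {4,5} 1
  3 to go: {1,4,5} 1  {3,4,5} 3
  4 to go: {0,1,4,5} 1  {1,3,4,5} 4  {2,3,4,5} 3
  if 0:s drops first: 7 orders
  if 2:u drops first: 5 orders
heap linearizations: 12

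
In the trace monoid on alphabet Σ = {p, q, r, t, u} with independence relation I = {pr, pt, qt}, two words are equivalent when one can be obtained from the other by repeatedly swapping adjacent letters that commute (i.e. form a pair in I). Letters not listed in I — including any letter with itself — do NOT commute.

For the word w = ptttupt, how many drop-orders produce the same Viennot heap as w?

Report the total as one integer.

8

piece 0:p — minimal
piece 1:t — minimal
piece 2:t rests on {1:t}
piece 3:t rests on {2:t}
piece 4:u rests on {0:p, 3:t}
piece 5:p rests on {4:u}
piece 6:t rests on {4:u}
minimal pieces: {0:p, 1:t}
ways to finish when only these pieces remain (= sum over removing one remaining piece with nothing left below it):
  1 left: {5}→1  {6}→1
  2 left: {5,6}→2
  3 left: {4,5,6}→2
  4 left: {0,4,5,6}→2  {3,4,5,6}→2
  5 left: {0,3,4,5,6}→4  {2,3,4,5,6}→2
  placing 0:p first → 2 extensions
  placing 1:t first → 6 extensions
total linear extensions = 8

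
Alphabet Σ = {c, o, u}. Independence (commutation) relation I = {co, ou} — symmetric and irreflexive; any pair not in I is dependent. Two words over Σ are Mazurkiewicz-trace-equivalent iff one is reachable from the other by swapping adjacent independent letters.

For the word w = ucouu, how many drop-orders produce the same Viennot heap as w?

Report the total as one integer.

5

piece 0:u — minimal
piece 1:c rests on {0:u}
piece 2:o — minimal
piece 3:u rests on {1:c}
piece 4:u rests on {3:u}
minimal pieces: {0:u, 2:o}
ways to finish when only these pieces remain (= sum over removing one remaining piece with nothing left below it):
  1 left: {2}→1  {4}→1
  2 left: {2,4}→2  {3,4}→1
  3 left: {1,3,4}→1  {2,3,4}→3
  placing 0:u first → 4 extensions
  placing 2:o first → 1 extensions
total linear extensions = 5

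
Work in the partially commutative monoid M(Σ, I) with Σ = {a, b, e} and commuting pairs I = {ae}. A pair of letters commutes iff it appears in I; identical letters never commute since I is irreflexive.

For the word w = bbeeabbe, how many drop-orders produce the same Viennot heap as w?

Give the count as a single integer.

piece 0:b — minimal
piece 1:b rests on {0:b}
piece 2:e rests on {1:b}
piece 3:e rests on {2:e}
piece 4:a rests on {1:b}
piece 5:b rests on {3:e, 4:a}
piece 6:b rests on {5:b}
piece 7:e rests on {6:b}
minimal pieces: {0:b}
ways to finish when only these pieces remain (= sum over removing one remaining piece with nothing left below it):
  1 left: {7}→1
  2 left: {6,7}→1
  3 left: {5,6,7}→1
  4 left: {3,5,6,7}→1  {4,5,6,7}→1
  5 left: {2,3,5,6,7}→1  {3,4,5,6,7}→2
  6 left: {2,3,4,5,6,7}→3
  placing 0:b first → 3 extensions

3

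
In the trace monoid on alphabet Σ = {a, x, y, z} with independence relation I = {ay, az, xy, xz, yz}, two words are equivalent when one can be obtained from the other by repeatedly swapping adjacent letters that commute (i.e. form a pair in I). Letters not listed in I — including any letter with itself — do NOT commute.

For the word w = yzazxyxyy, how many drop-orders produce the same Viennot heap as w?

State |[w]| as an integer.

drop 0:y onto floor
drop 1:z onto floor
drop 2:a onto floor
drop 3:z onto {1:z}
drop 4:x onto {2:a}
drop 5:y onto {0:y}
drop 6:x onto {4:x}
drop 7:y onto {5:y}
drop 8:y onto {7:y}
ground layer = {0:y, 1:z, 2:a}
drop-orders for the pieces not yet dropped (sum over which currently-grounded one goes next):
  1 to go: {3} 1  {6} 1  {8} 1
  2 to go: {1,3} 1  {3,6} 2  {3,8} 2  {4,6} 1  {6,8} 2  {7,8} 1
  3 to go: {1,3,6} 3  {1,3,8} 3  {2,4,6} 1  {3,4,6} 3  {3,6,8} 6  {3,7,8} 3  {4,6,8} 3  {5,7,8} 1  {6,7,8} 3
  4 to go: {0,5,7,8} 1  {1,3,4,6} 6  {1,3,6,8} 12  {1,3,7,8} 6  {2,3,4,6} 4  {2,4,6,8} 4  {3,4,6,8} 12  {3,5,7,8} 4  {3,6,7,8} 12  {4,6,7,8} 6  {5,6,7,8} 4
  5 to go: {0,3,5,7,8} 5  {0,5,6,7,8} 5  {1,2,3,4,6} 10  {1,3,4,6,8} 30  {1,3,5,7,8} 10  {1,3,6,7,8} 30  {2,3,4,6,8} 20  {2,4,6,7,8} 10  {3,4,6,7,8} 30  {3,5,6,7,8} 20  {4,5,6,7,8} 10
  6 to go: {0,1,3,5,7,8} 15  {0,3,5,6,7,8} 30  {0,4,5,6,7,8} 15  {1,2,3,4,6,8} 60  {1,3,4,6,7,8} 90  {1,3,5,6,7,8} 60  {2,3,4,6,7,8} 60  {2,4,5,6,7,8} 20  {3,4,5,6,7,8} 60
  7 to go: {0,1,3,5,6,7,8} 105  {0,2,4,5,6,7,8} 35  {0,3,4,5,6,7,8} 105  {1,2,3,4,6,7,8} 210  {1,3,4,5,6,7,8} 210  {2,3,4,5,6,7,8} 140
  if 0:y drops first: 560 orders
  if 1:z drops first: 280 orders
  if 2:a drops first: 420 orders
heap linearizations: 1260

1260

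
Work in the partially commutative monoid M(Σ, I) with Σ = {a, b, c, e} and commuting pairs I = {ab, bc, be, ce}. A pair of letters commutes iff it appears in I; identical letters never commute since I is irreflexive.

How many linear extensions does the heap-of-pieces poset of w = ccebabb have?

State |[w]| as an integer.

#0=c has no predecessor
#1=c depends on [0:c]
#2=e has no predecessor
#3=b has no predecessor
#4=a depends on [1:c, 2:e]
#5=b depends on [3:b]
#6=b depends on [5:b]
sources: [0:c, 2:e, 3:b]
N(rest) = Σ N(rest − s) over sources s of rest; N(one piece) = 1:
  size 1 → [4]=1  [6]=1
  size 2 → [1,4]=1  [2,4]=1  [4,6]=2  [5,6]=1
  size 3 → [0,1,4]=1  [1,2,4]=2  [1,4,6]=3  [2,4,6]=3  [3,5,6]=1  [4,5,6]=3
  size 4 → [0,1,2,4]=3  [0,1,4,6]=4  [1,2,4,6]=8  [1,4,5,6]=6  [2,4,5,6]=6  [3,4,5,6]=4
  size 5 → [0,1,2,4,6]=15  [0,1,4,5,6]=10  [1,2,4,5,6]=20  [1,3,4,5,6]=10  [2,3,4,5,6]=10
  first=0(c) contributes 40
  first=2(e) contributes 20
  first=3(b) contributes 45
|[w]| = 105

105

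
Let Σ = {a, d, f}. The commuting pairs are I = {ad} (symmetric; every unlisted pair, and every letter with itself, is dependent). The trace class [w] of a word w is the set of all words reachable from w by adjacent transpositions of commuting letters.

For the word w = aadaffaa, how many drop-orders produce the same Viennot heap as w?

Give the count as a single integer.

4

#0=a has no predecessor
#1=a depends on [0:a]
#2=d has no predecessor
#3=a depends on [1:a]
#4=f depends on [2:d, 3:a]
#5=f depends on [4:f]
#6=a depends on [5:f]
#7=a depends on [6:a]
sources: [0:a, 2:d]
N(rest) = Σ N(rest − s) over sources s of rest; N(one piece) = 1:
  size 1 → [7]=1
  size 2 → [6,7]=1
  size 3 → [5,6,7]=1
  size 4 → [4,5,6,7]=1
  size 5 → [2,4,5,6,7]=1  [3,4,5,6,7]=1
  size 6 → [1,3,4,5,6,7]=1  [2,3,4,5,6,7]=2
  first=0(a) contributes 3
  first=2(d) contributes 1
|[w]| = 4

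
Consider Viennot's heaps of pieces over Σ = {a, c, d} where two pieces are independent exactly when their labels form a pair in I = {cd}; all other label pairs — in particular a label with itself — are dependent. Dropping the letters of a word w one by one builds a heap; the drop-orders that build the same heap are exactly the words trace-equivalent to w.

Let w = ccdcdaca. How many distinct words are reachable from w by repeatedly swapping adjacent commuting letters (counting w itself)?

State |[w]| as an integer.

10

#0=c has no predecessor
#1=c depends on [0:c]
#2=d has no predecessor
#3=c depends on [1:c]
#4=d depends on [2:d]
#5=a depends on [3:c, 4:d]
#6=c depends on [5:a]
#7=a depends on [6:c]
sources: [0:c, 2:d]
N(rest) = Σ N(rest − s) over sources s of rest; N(one piece) = 1:
  size 1 → [7]=1
  size 2 → [6,7]=1
  size 3 → [5,6,7]=1
  size 4 → [3,5,6,7]=1  [4,5,6,7]=1
  size 5 → [1,3,5,6,7]=1  [2,4,5,6,7]=1  [3,4,5,6,7]=2
  size 6 → [0,1,3,5,6,7]=1  [1,3,4,5,6,7]=3  [2,3,4,5,6,7]=3
  first=0(c) contributes 6
  first=2(d) contributes 4
|[w]| = 10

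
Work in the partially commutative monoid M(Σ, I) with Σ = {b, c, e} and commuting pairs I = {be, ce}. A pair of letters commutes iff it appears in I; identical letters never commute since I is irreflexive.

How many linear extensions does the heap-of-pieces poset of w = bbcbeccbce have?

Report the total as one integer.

0(b) covers ∅
1(b) covers 0:b
2(c) covers 1:b
3(b) covers 2:c
4(e) covers ∅
5(c) covers 3:b
6(c) covers 5:c
7(b) covers 6:c
8(c) covers 7:b
9(e) covers 4:e
floor of heap: 0:b, 4:e
completions by unplaced set U, small U first (add the entries for U minus each lowest piece of U):
  |U|=1: {8}:1  {9}:1
  |U|=2: {4,9}:1  {7,8}:1  {8,9}:2
  |U|=3: {4,8,9}:3  {6,7,8}:1  {7,8,9}:3
  |U|=4: {4,7,8,9}:6  {5,6,7,8}:1  {6,7,8,9}:4
  |U|=5: {3,5,6,7,8}:1  {4,6,7,8,9}:10  {5,6,7,8,9}:5
  |U|=6: {2,3,5,6,7,8}:1  {3,5,6,7,8,9}:6  {4,5,6,7,8,9}:15
  |U|=7: {1,2,3,5,6,7,8}:1  {2,3,5,6,7,8,9}:7  {3,4,5,6,7,8,9}:21
  |U|=8: {0,1,2,3,5,6,7,8}:1  {1,2,3,5,6,7,8,9}:8  {2,3,4,5,6,7,8,9}:28
  start at 0(b): 36
  start at 4(e): 9
sum over floor = 45

45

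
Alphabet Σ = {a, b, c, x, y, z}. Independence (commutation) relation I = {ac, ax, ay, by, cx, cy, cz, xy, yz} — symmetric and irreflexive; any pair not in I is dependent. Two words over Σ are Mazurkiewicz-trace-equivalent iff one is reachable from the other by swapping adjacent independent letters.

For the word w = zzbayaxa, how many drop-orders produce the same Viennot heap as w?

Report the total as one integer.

32

0(z) covers ∅
1(z) covers 0:z
2(b) covers 1:z
3(a) covers 2:b
4(y) covers ∅
5(a) covers 3:a
6(x) covers 2:b
7(a) covers 5:a
floor of heap: 0:z, 4:y
completions by unplaced set U, small U first (add the entries for U minus each lowest piece of U):
  |U|=1: {4}:1  {6}:1  {7}:1
  |U|=2: {4,6}:2  {4,7}:2  {5,7}:1  {6,7}:2
  |U|=3: {3,5,7}:1  {4,5,7}:3  {4,6,7}:6  {5,6,7}:3
  |U|=4: {3,4,5,7}:4  {3,5,6,7}:4  {4,5,6,7}:12
  |U|=5: {2,3,5,6,7}:4  {3,4,5,6,7}:20
  |U|=6: {1,2,3,5,6,7}:4  {2,3,4,5,6,7}:24
  start at 0(z): 28
  start at 4(y): 4
sum over floor = 32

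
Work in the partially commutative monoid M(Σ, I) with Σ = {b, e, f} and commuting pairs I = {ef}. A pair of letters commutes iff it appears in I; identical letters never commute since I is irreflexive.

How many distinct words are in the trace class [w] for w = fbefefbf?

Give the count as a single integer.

#0=f has no predecessor
#1=b depends on [0:f]
#2=e depends on [1:b]
#3=f depends on [1:b]
#4=e depends on [2:e]
#5=f depends on [3:f]
#6=b depends on [4:e, 5:f]
#7=f depends on [6:b]
sources: [0:f]
N(rest) = Σ N(rest − s) over sources s of rest; N(one piece) = 1:
  size 1 → [7]=1
  size 2 → [6,7]=1
  size 3 → [4,6,7]=1  [5,6,7]=1
  size 4 → [2,4,6,7]=1  [3,5,6,7]=1  [4,5,6,7]=2
  size 5 → [2,4,5,6,7]=3  [3,4,5,6,7]=3
  size 6 → [2,3,4,5,6,7]=6
  first=0(f) contributes 6

6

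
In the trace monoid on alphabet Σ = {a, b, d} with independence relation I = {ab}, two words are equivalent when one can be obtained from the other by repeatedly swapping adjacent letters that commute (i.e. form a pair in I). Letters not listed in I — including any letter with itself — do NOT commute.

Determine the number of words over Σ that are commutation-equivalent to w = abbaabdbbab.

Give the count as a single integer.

#0=a has no predecessor
#1=b has no predecessor
#2=b depends on [1:b]
#3=a depends on [0:a]
#4=a depends on [3:a]
#5=b depends on [2:b]
#6=d depends on [4:a, 5:b]
#7=b depends on [6:d]
#8=b depends on [7:b]
#9=a depends on [6:d]
#10=b depends on [8:b]
sources: [0:a, 1:b]
N(rest) = Σ N(rest − s) over sources s of rest; N(one piece) = 1:
  size 1 → [9]=1  [10]=1
  size 2 → [8,10]=1  [9,10]=2
  size 3 → [7,8,10]=1  [8,9,10]=3
  size 4 → [7,8,9,10]=4
  size 5 → [6,7,8,9,10]=4
  size 6 → [4,6,7,8,9,10]=4  [5,6,7,8,9,10]=4
  size 7 → [2,5,6,7,8,9,10]=4  [3,4,6,7,8,9,10]=4  [4,5,6,7,8,9,10]=8
  size 8 → [0,3,4,6,7,8,9,10]=4  [1,2,5,6,7,8,9,10]=4  [2,4,5,6,7,8,9,10]=12  [3,4,5,6,7,8,9,10]=12
  size 9 → [0,3,4,5,6,7,8,9,10]=16  [1,2,4,5,6,7,8,9,10]=16  [2,3,4,5,6,7,8,9,10]=24
  first=0(a) contributes 40
  first=1(b) contributes 40
|[w]| = 80

80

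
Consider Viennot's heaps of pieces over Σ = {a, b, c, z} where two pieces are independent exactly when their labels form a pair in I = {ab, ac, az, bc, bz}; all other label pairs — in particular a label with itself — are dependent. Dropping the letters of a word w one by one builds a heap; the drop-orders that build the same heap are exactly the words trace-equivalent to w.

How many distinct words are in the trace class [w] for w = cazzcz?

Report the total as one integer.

6

0(c) covers ∅
1(a) covers ∅
2(z) covers 0:c
3(z) covers 2:z
4(c) covers 3:z
5(z) covers 4:c
floor of heap: 0:c, 1:a
completions by unplaced set U, small U first (add the entries for U minus each lowest piece of U):
  |U|=1: {1}:1  {5}:1
  |U|=2: {1,5}:2  {4,5}:1
  |U|=3: {1,4,5}:3  {3,4,5}:1
  |U|=4: {1,3,4,5}:4  {2,3,4,5}:1
  start at 0(c): 5
  start at 1(a): 1
sum over floor = 6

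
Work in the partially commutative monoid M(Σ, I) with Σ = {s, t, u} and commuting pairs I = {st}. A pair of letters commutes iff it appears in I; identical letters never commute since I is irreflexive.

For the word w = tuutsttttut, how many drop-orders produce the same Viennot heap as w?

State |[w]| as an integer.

6

#0=t has no predecessor
#1=u depends on [0:t]
#2=u depends on [1:u]
#3=t depends on [2:u]
#4=s depends on [2:u]
#5=t depends on [3:t]
#6=t depends on [5:t]
#7=t depends on [6:t]
#8=t depends on [7:t]
#9=u depends on [4:s, 8:t]
#10=t depends on [9:u]
sources: [0:t]
N(rest) = Σ N(rest − s) over sources s of rest; N(one piece) = 1:
  size 1 → [10]=1
  size 2 → [9,10]=1
  size 3 → [4,9,10]=1  [8,9,10]=1
  size 4 → [4,8,9,10]=2  [7,8,9,10]=1
  size 5 → [4,7,8,9,10]=3  [6,7,8,9,10]=1
  size 6 → [4,6,7,8,9,10]=4  [5,6,7,8,9,10]=1
  size 7 → [3,5,6,7,8,9,10]=1  [4,5,6,7,8,9,10]=5
  size 8 → [3,4,5,6,7,8,9,10]=6
  size 9 → [2,3,4,5,6,7,8,9,10]=6
  first=0(t) contributes 6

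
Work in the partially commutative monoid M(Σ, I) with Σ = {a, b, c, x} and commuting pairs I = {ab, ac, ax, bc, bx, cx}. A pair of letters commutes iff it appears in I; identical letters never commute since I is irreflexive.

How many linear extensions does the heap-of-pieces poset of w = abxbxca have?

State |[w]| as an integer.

#0=a has no predecessor
#1=b has no predecessor
#2=x has no predecessor
#3=b depends on [1:b]
#4=x depends on [2:x]
#5=c has no predecessor
#6=a depends on [0:a]
sources: [0:a, 1:b, 2:x, 5:c]
N(rest) = Σ N(rest − s) over sources s of rest; N(one piece) = 1:
  size 1 → [3]=1  [4]=1  [5]=1  [6]=1
  size 2 → [0,6]=1  [1,3]=1  [2,4]=1  [3,4]=2  [3,5]=2  [3,6]=2  [4,5]=2  [4,6]=2  [5,6]=2
  size 3 → [0,3,6]=3  [0,4,6]=3  [0,5,6]=3  [1,3,4]=3  [1,3,5]=3  [1,3,6]=3  [2,3,4]=3  [2,4,5]=3  [2,4,6]=3  [3,4,5]=6  [3,4,6]=6  [3,5,6]=6  [4,5,6]=6
  size 4 → [0,1,3,6]=6  [0,2,4,6]=6  [0,3,4,6]=12  [0,3,5,6]=12  [0,4,5,6]=12  [1,2,3,4]=6  [1,3,4,5]=12  [1,3,4,6]=12  [1,3,5,6]=12  [2,3,4,5]=12  [2,3,4,6]=12  [2,4,5,6]=12  [3,4,5,6]=24
  size 5 → [0,1,3,4,6]=30  [0,1,3,5,6]=30  [0,2,3,4,6]=30  [0,2,4,5,6]=30  [0,3,4,5,6]=60  [1,2,3,4,5]=30  [1,2,3,4,6]=30  [1,3,4,5,6]=60  [2,3,4,5,6]=60
  first=0(a) contributes 180
  first=1(b) contributes 180
  first=2(x) contributes 180
  first=5(c) contributes 90
|[w]| = 630

630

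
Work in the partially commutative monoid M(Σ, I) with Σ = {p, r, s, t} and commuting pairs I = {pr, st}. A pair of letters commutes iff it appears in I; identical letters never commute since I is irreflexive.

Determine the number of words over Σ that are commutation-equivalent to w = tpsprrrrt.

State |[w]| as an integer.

drop 0:t onto floor
drop 1:p onto {0:t}
drop 2:s onto {1:p}
drop 3:p onto {2:s}
drop 4:r onto {2:s}
drop 5:r onto {4:r}
drop 6:r onto {5:r}
drop 7:r onto {6:r}
drop 8:t onto {3:p, 7:r}
ground layer = {0:t}
drop-orders for the pieces not yet dropped (sum over which currently-grounded one goes next):
  1 to go: {8} 1
  2 to go: {3,8} 1  {7,8} 1
  3 to go: {3,7,8} 2  {6,7,8} 1
  4 to go: {3,6,7,8} 3  {5,6,7,8} 1
  5 to go: {3,5,6,7,8} 4  {4,5,6,7,8} 1
  6 to go: {3,4,5,6,7,8} 5
  7 to go: {2,3,4,5,6,7,8} 5
  if 0:t drops first: 5 orders

5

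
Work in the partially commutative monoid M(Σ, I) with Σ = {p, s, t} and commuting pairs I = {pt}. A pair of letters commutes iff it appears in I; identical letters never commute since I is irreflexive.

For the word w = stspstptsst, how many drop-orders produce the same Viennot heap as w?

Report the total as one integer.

3

0(s) covers ∅
1(t) covers 0:s
2(s) covers 1:t
3(p) covers 2:s
4(s) covers 3:p
5(t) covers 4:s
6(p) covers 4:s
7(t) covers 5:t
8(s) covers 6:p, 7:t
9(s) covers 8:s
10(t) covers 9:s
floor of heap: 0:s
completions by unplaced set U, small U first (add the entries for U minus each lowest piece of U):
  |U|=1: {10}:1
  |U|=2: {9,10}:1
  |U|=3: {8,9,10}:1
  |U|=4: {6,8,9,10}:1  {7,8,9,10}:1
  |U|=5: {5,7,8,9,10}:1  {6,7,8,9,10}:2
  |U|=6: {5,6,7,8,9,10}:3
  |U|=7: {4,5,6,7,8,9,10}:3
  |U|=8: {3,4,5,6,7,8,9,10}:3
  |U|=9: {2,3,4,5,6,7,8,9,10}:3
  start at 0(s): 3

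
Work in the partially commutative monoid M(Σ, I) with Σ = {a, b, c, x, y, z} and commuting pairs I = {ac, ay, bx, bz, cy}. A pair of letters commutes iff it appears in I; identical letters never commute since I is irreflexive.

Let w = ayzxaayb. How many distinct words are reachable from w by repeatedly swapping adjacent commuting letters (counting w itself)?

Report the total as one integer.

#0=a has no predecessor
#1=y has no predecessor
#2=z depends on [0:a, 1:y]
#3=x depends on [2:z]
#4=a depends on [3:x]
#5=a depends on [4:a]
#6=y depends on [3:x]
#7=b depends on [5:a, 6:y]
sources: [0:a, 1:y]
N(rest) = Σ N(rest − s) over sources s of rest; N(one piece) = 1:
  size 1 → [7]=1
  size 2 → [5,7]=1  [6,7]=1
  size 3 → [4,5,7]=1  [5,6,7]=2
  size 4 → [4,5,6,7]=3
  size 5 → [3,4,5,6,7]=3
  size 6 → [2,3,4,5,6,7]=3
  first=0(a) contributes 3
  first=1(y) contributes 3
|[w]| = 6

6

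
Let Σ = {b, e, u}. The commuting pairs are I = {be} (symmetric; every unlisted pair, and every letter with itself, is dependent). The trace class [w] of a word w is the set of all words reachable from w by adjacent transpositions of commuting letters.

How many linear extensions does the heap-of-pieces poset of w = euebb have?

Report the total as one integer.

3

0(e) covers ∅
1(u) covers 0:e
2(e) covers 1:u
3(b) covers 1:u
4(b) covers 3:b
floor of heap: 0:e
completions by unplaced set U, small U first (add the entries for U minus each lowest piece of U):
  |U|=1: {2}:1  {4}:1
  |U|=2: {2,4}:2  {3,4}:1
  |U|=3: {2,3,4}:3
  start at 0(e): 3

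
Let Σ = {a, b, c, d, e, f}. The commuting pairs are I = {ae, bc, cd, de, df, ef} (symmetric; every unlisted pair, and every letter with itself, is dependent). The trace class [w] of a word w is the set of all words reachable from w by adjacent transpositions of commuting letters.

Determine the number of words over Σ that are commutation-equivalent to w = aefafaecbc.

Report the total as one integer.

piece 0:a — minimal
piece 1:e — minimal
piece 2:f rests on {0:a}
piece 3:a rests on {2:f}
piece 4:f rests on {3:a}
piece 5:a rests on {4:f}
piece 6:e rests on {1:e}
piece 7:c rests on {5:a, 6:e}
piece 8:b rests on {5:a, 6:e}
piece 9:c rests on {7:c}
minimal pieces: {0:a, 1:e}
ways to finish when only these pieces remain (= sum over removing one remaining piece with nothing left below it):
  1 left: {8}→1  {9}→1
  2 left: {7,9}→1  {8,9}→2
  3 left: {7,8,9}→3
  4 left: {5,7,8,9}→3  {6,7,8,9}→3
  5 left: {1,6,7,8,9}→3  {4,5,7,8,9}→3  {5,6,7,8,9}→6
  6 left: {1,5,6,7,8,9}→9  {3,4,5,7,8,9}→3  {4,5,6,7,8,9}→9
  7 left: {1,4,5,6,7,8,9}→18  {2,3,4,5,7,8,9}→3  {3,4,5,6,7,8,9}→12
  8 left: {0,2,3,4,5,7,8,9}→3  {1,3,4,5,6,7,8,9}→30  {2,3,4,5,6,7,8,9}→15
  placing 0:a first → 45 extensions
  placing 1:e first → 18 extensions
total linear extensions = 63

63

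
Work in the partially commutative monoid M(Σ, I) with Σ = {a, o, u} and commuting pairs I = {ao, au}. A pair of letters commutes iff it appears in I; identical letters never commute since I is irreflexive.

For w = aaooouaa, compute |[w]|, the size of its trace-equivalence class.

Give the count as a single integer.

70

drop 0:a onto floor
drop 1:a onto {0:a}
drop 2:o onto floor
drop 3:o onto {2:o}
drop 4:o onto {3:o}
drop 5:u onto {4:o}
drop 6:a onto {1:a}
drop 7:a onto {6:a}
ground layer = {0:a, 2:o}
drop-orders for the pieces not yet dropped (sum over which currently-grounded one goes next):
  1 to go: {5} 1  {7} 1
  2 to go: {4,5} 1  {5,7} 2  {6,7} 1
  3 to go: {1,6,7} 1  {3,4,5} 1  {4,5,7} 3  {5,6,7} 3
  4 to go: {0,1,6,7} 1  {1,5,6,7} 4  {2,3,4,5} 1  {3,4,5,7} 4  {4,5,6,7} 6
  5 to go: {0,1,5,6,7} 5  {1,4,5,6,7} 10  {2,3,4,5,7} 5  {3,4,5,6,7} 10
  6 to go: {0,1,4,5,6,7} 15  {1,3,4,5,6,7} 20  {2,3,4,5,6,7} 15
  if 0:a drops first: 35 orders
  if 2:o drops first: 35 orders
heap linearizations: 70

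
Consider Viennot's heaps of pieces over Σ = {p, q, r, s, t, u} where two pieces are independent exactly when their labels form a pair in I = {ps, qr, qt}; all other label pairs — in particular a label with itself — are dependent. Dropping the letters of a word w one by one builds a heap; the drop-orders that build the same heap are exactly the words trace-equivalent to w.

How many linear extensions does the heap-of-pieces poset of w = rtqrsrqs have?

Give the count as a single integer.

drop 0:r onto floor
drop 1:t onto {0:r}
drop 2:q onto floor
drop 3:r onto {1:t}
drop 4:s onto {2:q, 3:r}
drop 5:r onto {4:s}
drop 6:q onto {4:s}
drop 7:s onto {5:r, 6:q}
ground layer = {0:r, 2:q}
drop-orders for the pieces not yet dropped (sum over which currently-grounded one goes next):
  1 to go: {7} 1
  2 to go: {5,7} 1  {6,7} 1
  3 to go: {5,6,7} 2
  4 to go: {4,5,6,7} 2
  5 to go: {2,4,5,6,7} 2  {3,4,5,6,7} 2
  6 to go: {1,3,4,5,6,7} 2  {2,3,4,5,6,7} 4
  if 0:r drops first: 6 orders
  if 2:q drops first: 2 orders
heap linearizations: 8

8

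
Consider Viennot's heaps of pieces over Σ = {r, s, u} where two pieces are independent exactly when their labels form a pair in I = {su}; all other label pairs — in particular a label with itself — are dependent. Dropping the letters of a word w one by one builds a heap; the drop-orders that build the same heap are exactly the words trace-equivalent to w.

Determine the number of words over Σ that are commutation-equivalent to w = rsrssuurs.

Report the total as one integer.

drop 0:r onto floor
drop 1:s onto {0:r}
drop 2:r onto {1:s}
drop 3:s onto {2:r}
drop 4:s onto {3:s}
drop 5:u onto {2:r}
drop 6:u onto {5:u}
drop 7:r onto {4:s, 6:u}
drop 8:s onto {7:r}
ground layer = {0:r}
drop-orders for the pieces not yet dropped (sum over which currently-grounded one goes next):
  1 to go: {8} 1
  2 to go: {7,8} 1
  3 to go: {4,7,8} 1  {6,7,8} 1
  4 to go: {3,4,7,8} 1  {4,6,7,8} 2  {5,6,7,8} 1
  5 to go: {3,4,6,7,8} 3  {4,5,6,7,8} 3
  6 to go: {3,4,5,6,7,8} 6
  7 to go: {2,3,4,5,6,7,8} 6
  if 0:r drops first: 6 orders

6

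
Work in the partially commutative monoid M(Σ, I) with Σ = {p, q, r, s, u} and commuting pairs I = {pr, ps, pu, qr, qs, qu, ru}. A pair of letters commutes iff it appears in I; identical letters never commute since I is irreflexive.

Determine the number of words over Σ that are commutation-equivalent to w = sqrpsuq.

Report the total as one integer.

drop 0:s onto floor
drop 1:q onto floor
drop 2:r onto {0:s}
drop 3:p onto {1:q}
drop 4:s onto {2:r}
drop 5:u onto {4:s}
drop 6:q onto {3:p}
ground layer = {0:s, 1:q}
drop-orders for the pieces not yet dropped (sum over which currently-grounded one goes next):
  1 to go: {5} 1  {6} 1
  2 to go: {3,6} 1  {4,5} 1  {5,6} 2
  3 to go: {1,3,6} 1  {2,4,5} 1  {3,5,6} 3  {4,5,6} 3
  4 to go: {0,2,4,5} 1  {1,3,5,6} 4  {2,4,5,6} 4  {3,4,5,6} 6
  5 to go: {0,2,4,5,6} 5  {1,3,4,5,6} 10  {2,3,4,5,6} 10
  if 0:s drops first: 20 orders
  if 1:q drops first: 15 orders
heap linearizations: 35

35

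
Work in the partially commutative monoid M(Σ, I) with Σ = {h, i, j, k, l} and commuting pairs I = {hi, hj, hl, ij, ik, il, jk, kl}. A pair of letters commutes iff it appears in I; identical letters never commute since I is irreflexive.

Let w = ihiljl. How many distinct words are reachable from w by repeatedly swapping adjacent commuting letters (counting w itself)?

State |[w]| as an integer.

60

drop 0:i onto floor
drop 1:h onto floor
drop 2:i onto {0:i}
drop 3:l onto floor
drop 4:j onto {3:l}
drop 5:l onto {4:j}
ground layer = {0:i, 1:h, 3:l}
drop-orders for the pieces not yet dropped (sum over which currently-grounded one goes next):
  1 to go: {1} 1  {2} 1  {5} 1
  2 to go: {0,2} 1  {1,2} 2  {1,5} 2  {2,5} 2  {4,5} 1
  3 to go: {0,1,2} 3  {0,2,5} 3  {1,2,5} 6  {1,4,5} 3  {2,4,5} 3  {3,4,5} 1
  4 to go: {0,1,2,5} 12  {0,2,4,5} 6  {1,2,4,5} 12  {1,3,4,5} 4  {2,3,4,5} 4
  if 0:i drops first: 20 orders
  if 1:h drops first: 10 orders
  if 3:l drops first: 30 orders
heap linearizations: 60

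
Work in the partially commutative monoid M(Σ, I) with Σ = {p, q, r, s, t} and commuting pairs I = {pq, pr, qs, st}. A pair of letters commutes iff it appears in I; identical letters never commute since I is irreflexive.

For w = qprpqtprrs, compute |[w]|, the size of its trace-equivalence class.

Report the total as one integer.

#0=q has no predecessor
#1=p has no predecessor
#2=r depends on [0:q]
#3=p depends on [1:p]
#4=q depends on [2:r]
#5=t depends on [3:p, 4:q]
#6=p depends on [5:t]
#7=r depends on [5:t]
#8=r depends on [7:r]
#9=s depends on [6:p, 8:r]
sources: [0:q, 1:p]
N(rest) = Σ N(rest − s) over sources s of rest; N(one piece) = 1:
  size 1 → [9]=1
  size 2 → [6,9]=1  [8,9]=1
  size 3 → [6,8,9]=2  [7,8,9]=1
  size 4 → [6,7,8,9]=3
  size 5 → [5,6,7,8,9]=3
  size 6 → [3,5,6,7,8,9]=3  [4,5,6,7,8,9]=3
  size 7 → [1,3,5,6,7,8,9]=3  [2,4,5,6,7,8,9]=3  [3,4,5,6,7,8,9]=6
  size 8 → [0,2,4,5,6,7,8,9]=3  [1,3,4,5,6,7,8,9]=9  [2,3,4,5,6,7,8,9]=9
  first=0(q) contributes 18
  first=1(p) contributes 12
|[w]| = 30

30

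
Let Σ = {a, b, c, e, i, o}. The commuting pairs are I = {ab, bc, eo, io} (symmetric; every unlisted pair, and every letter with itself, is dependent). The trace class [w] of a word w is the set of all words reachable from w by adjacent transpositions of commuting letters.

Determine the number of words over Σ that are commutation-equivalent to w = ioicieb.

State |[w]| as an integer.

0(i) covers ∅
1(o) covers ∅
2(i) covers 0:i
3(c) covers 1:o, 2:i
4(i) covers 3:c
5(e) covers 4:i
6(b) covers 5:e
floor of heap: 0:i, 1:o
completions by unplaced set U, small U first (add the entries for U minus each lowest piece of U):
  |U|=1: {6}:1
  |U|=2: {5,6}:1
  |U|=3: {4,5,6}:1
  |U|=4: {3,4,5,6}:1
  |U|=5: {1,3,4,5,6}:1  {2,3,4,5,6}:1
  start at 0(i): 2
  start at 1(o): 1
sum over floor = 3

3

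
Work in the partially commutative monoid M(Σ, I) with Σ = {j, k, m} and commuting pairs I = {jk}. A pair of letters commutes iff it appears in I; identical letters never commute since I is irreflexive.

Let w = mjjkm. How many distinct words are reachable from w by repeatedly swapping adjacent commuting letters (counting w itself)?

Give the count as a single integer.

0(m) covers ∅
1(j) covers 0:m
2(j) covers 1:j
3(k) covers 0:m
4(m) covers 2:j, 3:k
floor of heap: 0:m
completions by unplaced set U, small U first (add the entries for U minus each lowest piece of U):
  |U|=1: {4}:1
  |U|=2: {2,4}:1  {3,4}:1
  |U|=3: {1,2,4}:1  {2,3,4}:2
  start at 0(m): 3

3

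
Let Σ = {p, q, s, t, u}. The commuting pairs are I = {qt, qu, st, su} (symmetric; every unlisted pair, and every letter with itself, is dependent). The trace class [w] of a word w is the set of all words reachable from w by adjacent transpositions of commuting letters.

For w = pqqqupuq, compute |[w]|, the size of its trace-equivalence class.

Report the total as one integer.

8

0(p) covers ∅
1(q) covers 0:p
2(q) covers 1:q
3(q) covers 2:q
4(u) covers 0:p
5(p) covers 3:q, 4:u
6(u) covers 5:p
7(q) covers 5:p
floor of heap: 0:p
completions by unplaced set U, small U first (add the entries for U minus each lowest piece of U):
  |U|=1: {6}:1  {7}:1
  |U|=2: {6,7}:2
  |U|=3: {5,6,7}:2
  |U|=4: {3,5,6,7}:2  {4,5,6,7}:2
  |U|=5: {2,3,5,6,7}:2  {3,4,5,6,7}:4
  |U|=6: {1,2,3,5,6,7}:2  {2,3,4,5,6,7}:6
  start at 0(p): 8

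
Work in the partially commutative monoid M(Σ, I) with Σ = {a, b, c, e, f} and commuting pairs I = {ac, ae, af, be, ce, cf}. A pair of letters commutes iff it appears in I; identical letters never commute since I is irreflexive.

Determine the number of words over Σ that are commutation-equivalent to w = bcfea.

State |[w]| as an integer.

12

#0=b has no predecessor
#1=c depends on [0:b]
#2=f depends on [0:b]
#3=e depends on [2:f]
#4=a depends on [0:b]
sources: [0:b]
N(rest) = Σ N(rest − s) over sources s of rest; N(one piece) = 1:
  size 1 → [1]=1  [3]=1  [4]=1
  size 2 → [1,3]=2  [1,4]=2  [2,3]=1  [3,4]=2
  size 3 → [1,2,3]=3  [1,3,4]=6  [2,3,4]=3
  first=0(b) contributes 12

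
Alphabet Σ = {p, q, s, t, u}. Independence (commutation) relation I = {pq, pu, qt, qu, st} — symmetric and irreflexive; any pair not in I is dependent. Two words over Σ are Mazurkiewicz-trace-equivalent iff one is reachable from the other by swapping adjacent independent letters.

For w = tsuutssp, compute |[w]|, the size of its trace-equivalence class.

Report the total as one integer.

piece 0:t — minimal
piece 1:s — minimal
piece 2:u rests on {0:t, 1:s}
piece 3:u rests on {2:u}
piece 4:t rests on {3:u}
piece 5:s rests on {3:u}
piece 6:s rests on {5:s}
piece 7:p rests on {4:t, 6:s}
minimal pieces: {0:t, 1:s}
ways to finish when only these pieces remain (= sum over removing one remaining piece with nothing left below it):
  1 left: {7}→1
  2 left: {4,7}→1  {6,7}→1
  3 left: {4,6,7}→2  {5,6,7}→1
  4 left: {4,5,6,7}→3
  5 left: {3,4,5,6,7}→3
  6 left: {2,3,4,5,6,7}→3
  placing 0:t first → 3 extensions
  placing 1:s first → 3 extensions
total linear extensions = 6

6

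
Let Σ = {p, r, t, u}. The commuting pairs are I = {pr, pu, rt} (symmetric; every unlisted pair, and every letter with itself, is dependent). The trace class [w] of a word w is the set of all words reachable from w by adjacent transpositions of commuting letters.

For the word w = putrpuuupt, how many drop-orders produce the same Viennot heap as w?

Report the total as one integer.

60

drop 0:p onto floor
drop 1:u onto floor
drop 2:t onto {0:p, 1:u}
drop 3:r onto {1:u}
drop 4:p onto {2:t}
drop 5:u onto {2:t, 3:r}
drop 6:u onto {5:u}
drop 7:u onto {6:u}
drop 8:p onto {4:p}
drop 9:t onto {7:u, 8:p}
ground layer = {0:p, 1:u}
drop-orders for the pieces not yet dropped (sum over which currently-grounded one goes next):
  1 to go: {9} 1
  2 to go: {7,9} 1  {8,9} 1
  3 to go: {4,8,9} 1  {6,7,9} 1  {7,8,9} 2
  4 to go: {4,7,8,9} 3  {5,6,7,9} 1  {6,7,8,9} 3
  5 to go: {3,5,6,7,9} 1  {4,6,7,8,9} 6  {5,6,7,8,9} 4
  6 to go: {3,5,6,7,8,9} 5  {4,5,6,7,8,9} 10
  7 to go: {2,4,5,6,7,8,9} 10  {3,4,5,6,7,8,9} 15
  8 to go: {0,2,4,5,6,7,8,9} 10  {2,3,4,5,6,7,8,9} 25
  if 0:p drops first: 25 orders
  if 1:u drops first: 35 orders
heap linearizations: 60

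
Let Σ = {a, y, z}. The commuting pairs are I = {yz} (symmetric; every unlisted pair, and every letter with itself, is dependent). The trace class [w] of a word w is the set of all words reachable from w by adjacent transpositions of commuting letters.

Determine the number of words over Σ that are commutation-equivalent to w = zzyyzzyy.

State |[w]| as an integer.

drop 0:z onto floor
drop 1:z onto {0:z}
drop 2:y onto floor
drop 3:y onto {2:y}
drop 4:z onto {1:z}
drop 5:z onto {4:z}
drop 6:y onto {3:y}
drop 7:y onto {6:y}
ground layer = {0:z, 2:y}
drop-orders for the pieces not yet dropped (sum over which currently-grounded one goes next):
  1 to go: {5} 1  {7} 1
  2 to go: {4,5} 1  {5,7} 2  {6,7} 1
  3 to go: {1,4,5} 1  {3,6,7} 1  {4,5,7} 3  {5,6,7} 3
  4 to go: {0,1,4,5} 1  {1,4,5,7} 4  {2,3,6,7} 1  {3,5,6,7} 4  {4,5,6,7} 6
  5 to go: {0,1,4,5,7} 5  {1,4,5,6,7} 10  {2,3,5,6,7} 5  {3,4,5,6,7} 10
  6 to go: {0,1,4,5,6,7} 15  {1,3,4,5,6,7} 20  {2,3,4,5,6,7} 15
  if 0:z drops first: 35 orders
  if 2:y drops first: 35 orders
heap linearizations: 70

70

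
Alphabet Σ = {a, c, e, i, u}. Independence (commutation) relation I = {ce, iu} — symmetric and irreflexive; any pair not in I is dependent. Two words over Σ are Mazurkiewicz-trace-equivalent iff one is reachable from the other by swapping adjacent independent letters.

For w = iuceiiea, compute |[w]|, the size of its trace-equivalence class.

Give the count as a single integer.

4

piece 0:i — minimal
piece 1:u — minimal
piece 2:c rests on {0:i, 1:u}
piece 3:e rests on {0:i, 1:u}
piece 4:i rests on {2:c, 3:e}
piece 5:i rests on {4:i}
piece 6:e rests on {5:i}
piece 7:a rests on {6:e}
minimal pieces: {0:i, 1:u}
ways to finish when only these pieces remain (= sum over removing one remaining piece with nothing left below it):
  1 left: {7}→1
  2 left: {6,7}→1
  3 left: {5,6,7}→1
  4 left: {4,5,6,7}→1
  5 left: {2,4,5,6,7}→1  {3,4,5,6,7}→1
  6 left: {2,3,4,5,6,7}→2
  placing 0:i first → 2 extensions
  placing 1:u first → 2 extensions
total linear extensions = 4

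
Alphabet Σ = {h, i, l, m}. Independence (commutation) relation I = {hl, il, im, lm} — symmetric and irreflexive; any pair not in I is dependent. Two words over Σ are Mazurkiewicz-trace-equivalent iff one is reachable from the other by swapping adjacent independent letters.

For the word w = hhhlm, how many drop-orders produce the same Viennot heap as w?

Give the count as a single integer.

5

drop 0:h onto floor
drop 1:h onto {0:h}
drop 2:h onto {1:h}
drop 3:l onto floor
drop 4:m onto {2:h}
ground layer = {0:h, 3:l}
drop-orders for the pieces not yet dropped (sum over which currently-grounded one goes next):
  1 to go: {3} 1  {4} 1
  2 to go: {2,4} 1  {3,4} 2
  3 to go: {1,2,4} 1  {2,3,4} 3
  if 0:h drops first: 4 orders
  if 3:l drops first: 1 orders
heap linearizations: 5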